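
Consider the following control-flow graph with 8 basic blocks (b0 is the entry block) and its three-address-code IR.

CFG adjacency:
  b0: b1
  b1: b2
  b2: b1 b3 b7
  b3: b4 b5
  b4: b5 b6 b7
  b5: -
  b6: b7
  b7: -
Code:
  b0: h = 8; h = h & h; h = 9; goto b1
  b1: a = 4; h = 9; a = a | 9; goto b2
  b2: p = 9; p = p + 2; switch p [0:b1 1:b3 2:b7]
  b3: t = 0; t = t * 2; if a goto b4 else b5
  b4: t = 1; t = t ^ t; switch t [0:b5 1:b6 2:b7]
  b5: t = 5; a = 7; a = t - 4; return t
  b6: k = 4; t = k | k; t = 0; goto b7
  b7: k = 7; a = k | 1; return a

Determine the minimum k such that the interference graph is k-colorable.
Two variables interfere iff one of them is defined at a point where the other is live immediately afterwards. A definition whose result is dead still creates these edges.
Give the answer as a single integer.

Block summaries:
  b0 def {h} use ∅
  b1 def {a,h} use ∅
  b2 def {p} use ∅
  b3 def {t} use {a}
  b4 def {t} use ∅
  b5 def {a,t} use ∅
  b6 def {k,t} use ∅
  b7 def {a,k} use ∅

Backward fixpoint:
  b0 li=∅ lo=∅
  b1 li=∅ lo={a}
  b2 li={a} lo={a}
  b3 li={a} lo=∅
  b4 li=∅ lo=∅
  b5 li=∅ lo=∅
  b6 li=∅ lo=∅
  b7 li=∅ lo=∅

Conflict graph:
  a: {h,p,t}
  h: {a}
  k: ∅
  p: {a}
  t: {a}

Registers:
  clique {a,h} ⇒ need ≥ 2
  2-colouring: r0={a,k}  r1={h,p,t}
  χ = 2

Answer: 2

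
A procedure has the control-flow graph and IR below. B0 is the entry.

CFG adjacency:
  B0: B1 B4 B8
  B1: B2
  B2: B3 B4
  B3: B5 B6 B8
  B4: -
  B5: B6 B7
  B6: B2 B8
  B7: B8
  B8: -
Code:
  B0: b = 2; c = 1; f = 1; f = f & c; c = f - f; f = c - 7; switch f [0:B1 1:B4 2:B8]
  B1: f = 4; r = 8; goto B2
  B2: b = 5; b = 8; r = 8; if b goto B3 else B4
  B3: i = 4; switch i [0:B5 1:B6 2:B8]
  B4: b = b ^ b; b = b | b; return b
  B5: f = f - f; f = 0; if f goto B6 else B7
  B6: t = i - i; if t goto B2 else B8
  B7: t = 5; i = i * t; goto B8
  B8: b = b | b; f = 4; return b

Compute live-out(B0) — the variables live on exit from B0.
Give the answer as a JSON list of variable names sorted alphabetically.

Answer: ["b"]

Working:
def/use:
  B0: {b,c,f} / ∅
  B1: {f,r} / ∅
  B2: {b,r} / ∅
  B3: {i} / ∅
  B4: {b} / {b}
  B5: {f} / {f}
  B6: {t} / {i}
  B7: {i,t} / {i}
  B8: {b,f} / {b}

Backward fixpoint:
  B0 li=∅ lo={b}
  B1 li=∅ lo={f}
  B2 li={f} lo={b,f}
  B3 li={b,f} lo={b,f,i}
  B4 li={b} lo=∅
  B5 li={b,f,i} lo={b,f,i}
  B6 li={b,f,i} lo={b,f}
  B7 li={b,i} lo={b}
  B8 li={b} lo=∅

live-out(B0) = ["b"]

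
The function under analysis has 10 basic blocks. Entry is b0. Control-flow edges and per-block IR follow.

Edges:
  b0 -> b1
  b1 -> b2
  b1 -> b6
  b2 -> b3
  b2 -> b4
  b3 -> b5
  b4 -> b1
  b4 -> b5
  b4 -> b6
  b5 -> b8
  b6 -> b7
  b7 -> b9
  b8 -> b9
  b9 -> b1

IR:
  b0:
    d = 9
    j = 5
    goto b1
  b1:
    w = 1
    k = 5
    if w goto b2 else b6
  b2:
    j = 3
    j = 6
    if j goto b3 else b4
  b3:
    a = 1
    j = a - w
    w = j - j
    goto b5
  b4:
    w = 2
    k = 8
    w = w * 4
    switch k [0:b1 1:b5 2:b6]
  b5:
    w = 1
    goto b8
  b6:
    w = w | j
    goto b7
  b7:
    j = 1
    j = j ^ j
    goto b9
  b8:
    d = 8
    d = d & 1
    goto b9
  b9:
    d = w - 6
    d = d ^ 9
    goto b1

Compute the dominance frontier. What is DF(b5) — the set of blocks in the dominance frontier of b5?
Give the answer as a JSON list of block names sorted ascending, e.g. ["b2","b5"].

idom tree: b1←b0 b2←b1 b3←b2 b4←b2 b5←b2 b6←b1 b7←b6 b8←b5 b9←b1
Join-block Dom:
  b1: preds {b0,b4,b9}: {b0} ∩ {b0,b1,b2,b4} ∩ {b0,b1,b9} = {b0}; idom=b0
  b5: preds {b3,b4}: {b0,b1,b2,b3} ∩ {b0,b1,b2,b4} = {b0,b1,b2}; idom=b2
  b6: preds {b1,b4}: {b0,b1} ∩ {b0,b1,b2,b4} = {b0,b1}; idom=b1
  b9: preds {b7,b8}: {b0,b1,b6,b7} ∩ {b0,b1,b2,b5,b8} = {b0,b1}; idom=b1

Frontier:
  b1←b0: walk · to b0
  b1←b4: walk b4→b2→b1 to b0
  b1←b9: walk b9→b1 to b0
  b5←b3: walk b3 to b2
  b5←b4: walk b4 to b2
  b6←b1: walk · to b1
  b6←b4: walk b4→b2 to b1
  b9←b7: walk b7→b6 to b1
  b9←b8: walk b8→b5→b2 to b1
  b0: DF=∅
  b1: DF={b1}
  b2: DF={b1,b6,b9}
  b3: DF={b5}
  b4: DF={b1,b5,b6}
  b5: DF={b9}
  b6: DF={b9}
  b7: DF={b9}
  b8: DF={b9}
  b9: DF={b1}

DF(b5) = ["b9"]

Answer: ["b9"]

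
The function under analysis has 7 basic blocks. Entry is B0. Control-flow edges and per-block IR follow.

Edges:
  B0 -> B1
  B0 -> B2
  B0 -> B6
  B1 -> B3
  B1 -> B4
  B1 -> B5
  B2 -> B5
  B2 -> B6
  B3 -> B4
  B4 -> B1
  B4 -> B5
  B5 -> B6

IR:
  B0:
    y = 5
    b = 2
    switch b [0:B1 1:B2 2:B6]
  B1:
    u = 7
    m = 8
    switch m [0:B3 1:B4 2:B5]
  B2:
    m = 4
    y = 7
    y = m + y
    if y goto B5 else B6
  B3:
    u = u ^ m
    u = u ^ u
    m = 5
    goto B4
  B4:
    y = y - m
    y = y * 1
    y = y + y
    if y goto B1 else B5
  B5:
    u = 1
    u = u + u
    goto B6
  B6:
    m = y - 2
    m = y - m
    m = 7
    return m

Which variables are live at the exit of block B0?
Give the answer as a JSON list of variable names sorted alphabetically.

Block summaries:
  B0: def={b,y} ue=∅
  B1: def={m,u} ue=∅
  B2: def={m,y} ue=∅
  B3: def={m,u} ue={m,u}
  B4: def={y} ue={m,y}
  B5: def={u} ue=∅
  B6: def={m} ue={y}

Live sets:
  B0: in=∅ out={y}
  B1: in={y} out={m,u,y}
  B2: in=∅ out={y}
  B3: in={m,u,y} out={m,y}
  B4: in={m,y} out={y}
  B5: in={y} out={y}
  B6: in={y} out=∅

live-out(B0) = ["y"]

Answer: ["y"]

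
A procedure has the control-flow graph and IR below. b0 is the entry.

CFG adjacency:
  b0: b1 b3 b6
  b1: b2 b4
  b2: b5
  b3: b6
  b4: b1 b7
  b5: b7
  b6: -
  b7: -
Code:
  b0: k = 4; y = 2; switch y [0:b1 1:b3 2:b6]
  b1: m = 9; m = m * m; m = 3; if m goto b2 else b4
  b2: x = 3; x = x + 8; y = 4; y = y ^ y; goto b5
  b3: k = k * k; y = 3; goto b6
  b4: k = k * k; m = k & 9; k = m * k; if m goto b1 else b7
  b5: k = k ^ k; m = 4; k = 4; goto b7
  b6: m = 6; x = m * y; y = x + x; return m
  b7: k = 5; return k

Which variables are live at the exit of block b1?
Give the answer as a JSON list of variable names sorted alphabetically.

Answer: ["k"]

Working:
Per-block:
  b0 def {k,y} use ∅
  b1 def {m} use ∅
  b2 def {x,y} use ∅
  b3 def {k,y} use {k}
  b4 def {k,m} use {k}
  b5 def {k,m} use {k}
  b6 def {m,x,y} use {y}
  b7 def {k} use ∅

Backward fixpoint:
  b0 li=∅ lo={k,y}
  b1 li={k} lo={k}
  b2 li={k} lo={k}
  b3 li={k} lo={y}
  b4 li={k} lo={k}
  b5 li={k} lo=∅
  b6 li={y} lo=∅
  b7 li=∅ lo=∅

live-out(b1) = ["k"]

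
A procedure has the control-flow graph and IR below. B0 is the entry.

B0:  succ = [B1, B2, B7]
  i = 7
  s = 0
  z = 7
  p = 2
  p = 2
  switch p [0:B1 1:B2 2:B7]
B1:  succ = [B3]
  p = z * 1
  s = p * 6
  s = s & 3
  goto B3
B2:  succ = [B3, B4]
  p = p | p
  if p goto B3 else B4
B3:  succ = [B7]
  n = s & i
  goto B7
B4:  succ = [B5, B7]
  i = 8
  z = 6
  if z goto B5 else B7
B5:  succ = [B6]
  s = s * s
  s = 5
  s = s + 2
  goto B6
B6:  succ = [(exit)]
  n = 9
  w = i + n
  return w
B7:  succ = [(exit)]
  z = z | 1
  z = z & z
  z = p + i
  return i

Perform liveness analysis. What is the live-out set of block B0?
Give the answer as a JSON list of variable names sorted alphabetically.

Answer: ["i", "p", "s", "z"]

Analysis:
def/use:
  B0 def {i,p,s,z} use ∅
  B1 def {p,s} use {z}
  B2 def {p} use {p}
  B3 def {n} use {i,s}
  B4 def {i,z} use ∅
  B5 def {s} use {s}
  B6 def {n,w} use {i}
  B7 def {z} use {i,p,z}

Live sets:
  live B0: ∅→{i,p,s,z}
  live B1: {i,z}→{i,p,s,z}
  live B2: {i,p,s,z}→{i,p,s,z}
  live B3: {i,p,s,z}→{i,p,z}
  live B4: {p,s}→{i,p,s,z}
  live B5: {i,s}→{i}
  live B6: {i}→∅
  live B7: {i,p,z}→∅

live-out(B0) = ["i", "p", "s", "z"]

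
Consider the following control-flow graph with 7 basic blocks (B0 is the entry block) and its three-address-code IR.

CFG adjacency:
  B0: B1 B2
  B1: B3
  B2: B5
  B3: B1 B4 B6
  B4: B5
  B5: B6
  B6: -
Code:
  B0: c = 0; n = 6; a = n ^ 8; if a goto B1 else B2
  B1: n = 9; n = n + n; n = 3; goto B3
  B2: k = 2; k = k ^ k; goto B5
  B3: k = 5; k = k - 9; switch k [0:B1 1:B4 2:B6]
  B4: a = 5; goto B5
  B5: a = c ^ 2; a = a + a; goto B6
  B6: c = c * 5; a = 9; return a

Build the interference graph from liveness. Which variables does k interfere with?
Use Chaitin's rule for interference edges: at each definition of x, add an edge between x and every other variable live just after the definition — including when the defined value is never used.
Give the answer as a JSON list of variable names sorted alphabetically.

def/use:
  B0: def={a,c,n} ue=∅
  B1: def={n} ue=∅
  B2: def={k} ue=∅
  B3: def={k} ue=∅
  B4: def={a} ue=∅
  B5: def={a} ue={c}
  B6: def={a,c} ue={c}

Backward fixpoint:
  B0 li=∅ lo={c}
  B1 li={c} lo={c}
  B2 li={c} lo={c}
  B3 li={c} lo={c}
  B4 li={c} lo={c}
  B5 li={c} lo={c}
  B6 li={c} lo=∅

Conflict graph:
  a — {c}
  c — {a,k,n}
  k — {c}
  n — {c}

N(k) = ["c"]

Answer: ["c"]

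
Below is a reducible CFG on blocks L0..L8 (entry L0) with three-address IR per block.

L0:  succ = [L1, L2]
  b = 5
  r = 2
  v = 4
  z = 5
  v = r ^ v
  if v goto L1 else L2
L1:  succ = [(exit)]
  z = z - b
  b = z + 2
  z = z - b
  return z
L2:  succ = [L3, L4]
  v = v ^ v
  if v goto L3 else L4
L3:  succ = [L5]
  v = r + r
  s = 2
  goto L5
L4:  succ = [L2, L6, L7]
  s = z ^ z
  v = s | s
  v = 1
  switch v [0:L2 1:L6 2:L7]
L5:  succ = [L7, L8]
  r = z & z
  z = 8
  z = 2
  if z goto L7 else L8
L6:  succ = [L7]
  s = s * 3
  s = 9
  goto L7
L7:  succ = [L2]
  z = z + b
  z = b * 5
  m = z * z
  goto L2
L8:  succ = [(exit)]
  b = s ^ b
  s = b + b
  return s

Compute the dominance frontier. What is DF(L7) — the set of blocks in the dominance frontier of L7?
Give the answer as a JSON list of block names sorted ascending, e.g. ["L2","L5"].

idom tree: L1←L0 L2←L0 L3←L2 L4←L2 L5←L3 L6←L4 L7←L2 L8←L5
Dom at joins:
  L2: preds {L0,L4,L7}: {L0} ∩ {L0,L2,L4} ∩ {L0,L2,L7} = {L0}; idom=L0
  L7: preds {L4,L5,L6}: {L0,L2,L4} ∩ {L0,L2,L3,L5} ∩ {L0,L2,L4,L6} = {L0,L2}; idom=L2

DF derivation:
  join L2 pred L0: · stop@L0
  join L2 pred L4: L4→L2 stop@L0
  join L2 pred L7: L7→L2 stop@L0
  join L7 pred L4: L4 stop@L2
  join L7 pred L5: L5→L3 stop@L2
  join L7 pred L6: L6→L4 stop@L2
  L0 → ∅
  L1 → ∅
  L2 → {L2}
  L3 → {L7}
  L4 → {L2,L7}
  L5 → {L7}
  L6 → {L7}
  L7 → {L2}
  L8 → ∅

DF(L7) = ["L2"]

Answer: ["L2"]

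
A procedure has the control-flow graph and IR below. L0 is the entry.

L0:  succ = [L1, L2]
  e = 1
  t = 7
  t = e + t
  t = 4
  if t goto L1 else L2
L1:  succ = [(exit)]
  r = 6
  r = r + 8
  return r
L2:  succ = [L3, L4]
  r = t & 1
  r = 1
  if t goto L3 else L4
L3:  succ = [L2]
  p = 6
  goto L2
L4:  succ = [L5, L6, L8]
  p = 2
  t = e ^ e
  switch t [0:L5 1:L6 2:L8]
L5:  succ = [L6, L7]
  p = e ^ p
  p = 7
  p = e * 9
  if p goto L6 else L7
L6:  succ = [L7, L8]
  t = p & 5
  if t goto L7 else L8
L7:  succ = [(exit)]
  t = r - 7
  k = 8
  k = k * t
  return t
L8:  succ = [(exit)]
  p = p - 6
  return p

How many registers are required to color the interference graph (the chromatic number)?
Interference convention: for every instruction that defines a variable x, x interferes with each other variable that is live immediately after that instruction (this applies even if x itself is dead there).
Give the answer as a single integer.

Block summaries:
  L0: def={e,t} ue=∅
  L1: def={r} ue=∅
  L2: def={r} ue={t}
  L3: def={p} ue=∅
  L4: def={p,t} ue={e}
  L5: def={p} ue={e,p}
  L6: def={t} ue={p}
  L7: def={k,t} ue={r}
  L8: def={p} ue={p}

Backward fixpoint:
  L0 li=∅ lo={e,t}
  L1 li=∅ lo=∅
  L2 li={e,t} lo={e,r,t}
  L3 li={e,t} lo={e,t}
  L4 li={e,r} lo={e,p,r}
  L5 li={e,p,r} lo={p,r}
  L6 li={p,r} lo={p,r}
  L7 li={r} lo=∅
  L8 li={p} lo=∅

Interference:
  e — {p,r,t}
  k — {t}
  p — {e,r,t}
  r — {e,p,t}
  t — {e,k,p,r}

Colouring:
  {e,p,r,t} pairwise interfere (4-clique) ⇒ χ ≥ 4
  4-colouring: R0={t}  R1={e,k}  R2={p}  R3={r}
  χ = 4

Answer: 4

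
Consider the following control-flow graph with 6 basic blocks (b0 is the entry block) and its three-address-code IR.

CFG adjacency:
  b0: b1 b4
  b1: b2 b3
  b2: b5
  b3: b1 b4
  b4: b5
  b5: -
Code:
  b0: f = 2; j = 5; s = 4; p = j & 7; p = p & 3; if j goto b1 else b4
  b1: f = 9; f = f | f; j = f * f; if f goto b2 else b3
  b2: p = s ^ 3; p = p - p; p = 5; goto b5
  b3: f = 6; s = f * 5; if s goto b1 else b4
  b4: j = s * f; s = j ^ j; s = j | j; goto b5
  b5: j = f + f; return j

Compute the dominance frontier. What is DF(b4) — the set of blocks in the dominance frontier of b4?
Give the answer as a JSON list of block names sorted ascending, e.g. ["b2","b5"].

idom tree: b1←b0 b2←b1 b3←b1 b4←b0 b5←b0
Join-block Dom:
  b1: preds {b0,b3}: {b0} ∩ {b0,b1,b3} = {b0}; idom=b0
  b4: preds {b0,b3}: {b0} ∩ {b0,b1,b3} = {b0}; idom=b0
  b5: preds {b2,b4}: {b0,b1,b2} ∩ {b0,b4} = {b0}; idom=b0

Frontier:
  b1←b0: walk · to b0
  b1←b3: walk b3→b1 to b0
  b4←b0: walk · to b0
  b4←b3: walk b3→b1 to b0
  b5←b2: walk b2→b1 to b0
  b5←b4: walk b4 to b0
  b0 → ∅
  b1 → {b1,b4,b5}
  b2 → {b5}
  b3 → {b1,b4}
  b4 → {b5}
  b5 → ∅

DF(b4) = ["b5"]

Answer: ["b5"]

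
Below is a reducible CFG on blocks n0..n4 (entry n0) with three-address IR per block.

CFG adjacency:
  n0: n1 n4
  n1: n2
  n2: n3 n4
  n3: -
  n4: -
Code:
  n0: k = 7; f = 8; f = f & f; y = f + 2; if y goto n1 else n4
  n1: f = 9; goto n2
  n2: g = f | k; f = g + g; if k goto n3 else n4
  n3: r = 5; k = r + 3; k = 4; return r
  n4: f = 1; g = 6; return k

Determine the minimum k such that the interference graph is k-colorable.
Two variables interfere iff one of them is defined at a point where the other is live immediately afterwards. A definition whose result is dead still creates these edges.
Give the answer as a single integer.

Per-block:
  n0 def {f,k,y} use ∅
  n1 def {f} use ∅
  n2 def {f,g} use {f,k}
  n3 def {k,r} use ∅
  n4 def {f,g} use {k}

Liveness:
  n0 li=∅ lo={k}
  n1 li={k} lo={f,k}
  n2 li={f,k} lo={k}
  n3 li=∅ lo=∅
  n4 li={k} lo=∅

Conflict graph:
  f: {k}
  g: {k}
  k: {f,g,r,y}
  r: {k}
  y: {k}

Registers:
  {f,k} pairwise interfere (2-clique) ⇒ χ ≥ 2
  2-colouring: c0={k}  c1={f,g,r,y}
  χ = 2

Answer: 2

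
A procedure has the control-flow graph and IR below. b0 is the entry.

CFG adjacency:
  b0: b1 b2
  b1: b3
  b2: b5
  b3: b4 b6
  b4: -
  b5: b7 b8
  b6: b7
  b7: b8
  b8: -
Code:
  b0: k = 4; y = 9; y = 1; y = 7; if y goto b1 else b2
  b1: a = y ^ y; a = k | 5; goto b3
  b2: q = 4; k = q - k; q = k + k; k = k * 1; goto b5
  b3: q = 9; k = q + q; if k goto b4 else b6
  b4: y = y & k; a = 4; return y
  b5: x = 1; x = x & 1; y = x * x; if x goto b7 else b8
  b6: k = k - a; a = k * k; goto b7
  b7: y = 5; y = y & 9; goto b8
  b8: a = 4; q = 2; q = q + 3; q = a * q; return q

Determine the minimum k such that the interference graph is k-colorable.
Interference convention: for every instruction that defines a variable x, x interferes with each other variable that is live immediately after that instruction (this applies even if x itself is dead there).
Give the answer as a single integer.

Per-block:
  b0: def={k,y} ue=∅
  b1: def={a} ue={k,y}
  b2: def={k,q} ue={k}
  b3: def={k,q} ue=∅
  b4: def={a,y} ue={k,y}
  b5: def={x,y} ue=∅
  b6: def={a,k} ue={a,k}
  b7: def={y} ue=∅
  b8: def={a,q} ue=∅

Backward fixpoint:
  b0 li=∅ lo={k,y}
  b1 li={k,y} lo={a,y}
  b2 li={k} lo=∅
  b3 li={a,y} lo={a,k,y}
  b4 li={k,y} lo=∅
  b5 li=∅ lo=∅
  b6 li={a,k} lo=∅
  b7 li=∅ lo=∅
  b8 li=∅ lo=∅

Conflict graph:
  a — {k,q,y}
  k — {a,q,y}
  q — {a,k,y}
  x — {y}
  y — {a,k,q,x}

Colouring:
  lower bound: {a,k,q,y} mutually conflict ⇒ χ ≥ 4
  assign a→c1 k→c2 q→c3 x→c1 y→c0 — no edge inside a register ⇒ χ ≤ 4
  χ = 4

Answer: 4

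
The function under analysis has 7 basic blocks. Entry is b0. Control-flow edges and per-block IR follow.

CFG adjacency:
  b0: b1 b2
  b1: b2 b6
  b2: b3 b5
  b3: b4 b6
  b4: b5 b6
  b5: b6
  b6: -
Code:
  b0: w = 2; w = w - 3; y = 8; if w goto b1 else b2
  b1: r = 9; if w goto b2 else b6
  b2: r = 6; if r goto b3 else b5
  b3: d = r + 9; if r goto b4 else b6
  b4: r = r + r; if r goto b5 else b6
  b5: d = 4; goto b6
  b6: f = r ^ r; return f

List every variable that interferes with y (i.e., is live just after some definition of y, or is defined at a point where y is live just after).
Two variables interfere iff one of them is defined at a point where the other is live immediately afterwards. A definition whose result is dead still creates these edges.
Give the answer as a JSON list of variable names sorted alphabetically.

def/use:
  b0 def {w,y} use ∅
  b1 def {r} use {w}
  b2 def {r} use ∅
  b3 def {d} use {r}
  b4 def {r} use {r}
  b5 def {d} use ∅
  b6 def {f} use {r}

Liveness:
  live b0: ∅→{w}
  live b1: {w}→{r}
  live b2: ∅→{r}
  live b3: {r}→{r}
  live b4: {r}→{r}
  live b5: {r}→{r}
  live b6: {r}→∅

Interference:
  d↔{r}
  f↔∅
  r↔{d,w}
  w↔{r,y}
  y↔{w}

N(y) = ["w"]

Answer: ["w"]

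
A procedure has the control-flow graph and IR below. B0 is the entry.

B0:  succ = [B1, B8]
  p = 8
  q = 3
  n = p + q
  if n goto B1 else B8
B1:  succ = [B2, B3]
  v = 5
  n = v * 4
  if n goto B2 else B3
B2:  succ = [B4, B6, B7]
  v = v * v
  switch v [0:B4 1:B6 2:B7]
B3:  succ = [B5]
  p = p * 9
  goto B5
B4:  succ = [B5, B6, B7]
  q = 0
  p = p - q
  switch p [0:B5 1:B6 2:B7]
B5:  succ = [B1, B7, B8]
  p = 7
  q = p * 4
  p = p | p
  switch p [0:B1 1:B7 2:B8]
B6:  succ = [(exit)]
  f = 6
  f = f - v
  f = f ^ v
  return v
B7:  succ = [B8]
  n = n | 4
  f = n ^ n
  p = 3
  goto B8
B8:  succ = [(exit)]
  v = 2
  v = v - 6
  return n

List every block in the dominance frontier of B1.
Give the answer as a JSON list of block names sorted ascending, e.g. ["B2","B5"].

idom tree: B1←B0 B2←B1 B3←B1 B4←B2 B5←B1 B6←B2 B7←B1 B8←B0
Join-block Dom:
  B1: preds {B0,B5}: {B0} ∩ {B0,B1,B5} = {B0}; idom=B0
  B5: preds {B3,B4}: {B0,B1,B3} ∩ {B0,B1,B2,B4} = {B0,B1}; idom=B1
  B6: preds {B2,B4}: {B0,B1,B2} ∩ {B0,B1,B2,B4} = {B0,B1,B2}; idom=B2
  B7: preds {B2,B4,B5}: {B0,B1,B2} ∩ {B0,B1,B2,B4} ∩ {B0,B1,B5} = {B0,B1}; idom=B1
  B8: preds {B0,B5,B7}: {B0} ∩ {B0,B1,B5} ∩ {B0,B1,B7} = {B0}; idom=B0

DF walk-up:
  join B1 pred B0: · stop@B0
  join B1 pred B5: B5→B1 stop@B0
  join B5 pred B3: B3 stop@B1
  join B5 pred B4: B4→B2 stop@B1
  join B6 pred B2: · stop@B2
  join B6 pred B4: B4 stop@B2
  join B7 pred B2: B2 stop@B1
  join B7 pred B4: B4→B2 stop@B1
  join B7 pred B5: B5 stop@B1
  join B8 pred B0: · stop@B0
  join B8 pred B5: B5→B1 stop@B0
  join B8 pred B7: B7→B1 stop@B0
  B0 → ∅
  B1 → {B1,B8}
  B2 → {B5,B7}
  B3 → {B5}
  B4 → {B5,B6,B7}
  B5 → {B1,B7,B8}
  B6 → ∅
  B7 → {B8}
  B8 → ∅

DF(B1) = ["B1", "B8"]

Answer: ["B1", "B8"]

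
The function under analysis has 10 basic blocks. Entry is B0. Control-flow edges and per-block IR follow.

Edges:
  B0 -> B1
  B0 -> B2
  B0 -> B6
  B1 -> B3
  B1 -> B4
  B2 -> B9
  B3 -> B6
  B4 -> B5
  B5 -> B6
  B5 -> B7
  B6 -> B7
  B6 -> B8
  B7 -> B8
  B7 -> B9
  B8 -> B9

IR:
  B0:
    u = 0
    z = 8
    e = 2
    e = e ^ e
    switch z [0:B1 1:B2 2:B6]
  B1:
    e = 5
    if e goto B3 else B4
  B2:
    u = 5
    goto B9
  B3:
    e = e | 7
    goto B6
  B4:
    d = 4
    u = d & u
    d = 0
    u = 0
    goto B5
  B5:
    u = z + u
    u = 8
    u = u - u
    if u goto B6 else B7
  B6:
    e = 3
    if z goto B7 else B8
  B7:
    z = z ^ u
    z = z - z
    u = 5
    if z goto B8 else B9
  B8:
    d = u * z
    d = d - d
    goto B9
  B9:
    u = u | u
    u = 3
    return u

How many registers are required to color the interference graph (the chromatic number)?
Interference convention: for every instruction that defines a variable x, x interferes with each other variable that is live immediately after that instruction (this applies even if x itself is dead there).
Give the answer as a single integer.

def/use:
  B0: def={e,u,z} ue=∅
  B1: def={e} ue=∅
  B2: def={u} ue=∅
  B3: def={e} ue={e}
  B4: def={d,u} ue={u}
  B5: def={u} ue={u,z}
  B6: def={e} ue={z}
  B7: def={u,z} ue={u,z}
  B8: def={d} ue={u,z}
  B9: def={u} ue={u}

Backward fixpoint:
  B0 li=∅ lo={u,z}
  B1 li={u,z} lo={e,u,z}
  B2 li=∅ lo={u}
  B3 li={e,u,z} lo={u,z}
  B4 li={u,z} lo={u,z}
  B5 li={u,z} lo={u,z}
  B6 li={u,z} lo={u,z}
  B7 li={u,z} lo={u,z}
  B8 li={u,z} lo={u}
  B9 li={u} lo=∅

Conflict graph:
  d — {u,z}
  e — {u,z}
  u — {d,e,z}
  z — {d,e,u}

Colouring:
  clique {d,u,z} ⇒ need ≥ 3
  assign d→c2 e→c2 u→c0 z→c1 — no edge inside a register ⇒ χ ≤ 3
  χ = 3

Answer: 3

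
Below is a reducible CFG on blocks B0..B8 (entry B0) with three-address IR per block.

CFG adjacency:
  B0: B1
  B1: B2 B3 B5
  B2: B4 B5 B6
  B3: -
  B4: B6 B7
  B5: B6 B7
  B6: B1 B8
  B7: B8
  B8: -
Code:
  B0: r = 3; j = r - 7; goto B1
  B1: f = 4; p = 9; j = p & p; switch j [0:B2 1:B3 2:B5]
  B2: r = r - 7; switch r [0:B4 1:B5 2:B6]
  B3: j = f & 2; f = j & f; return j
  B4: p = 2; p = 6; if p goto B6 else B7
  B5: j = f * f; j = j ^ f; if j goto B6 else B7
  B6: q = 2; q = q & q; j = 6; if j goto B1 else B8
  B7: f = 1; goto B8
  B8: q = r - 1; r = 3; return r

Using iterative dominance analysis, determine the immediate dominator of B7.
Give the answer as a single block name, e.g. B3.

Answer: B1

Analysis:
idom tree: B1←B0 B2←B1 B3←B1 B4←B2 B5←B1 B6←B1 B7←B1 B8←B1
Dom∩ at merges:
  B1: preds {B0,B6}: {B0} ∩ {B0,B1,B6} = {B0}; idom=B0
  B5: preds {B1,B2}: {B0,B1} ∩ {B0,B1,B2} = {B0,B1}; idom=B1
  B6: preds {B2,B4,B5}: {B0,B1,B2} ∩ {B0,B1,B2,B4} ∩ {B0,B1,B5} = {B0,B1}; idom=B1
  B7: preds {B4,B5}: {B0,B1,B2,B4} ∩ {B0,B1,B5} = {B0,B1}; idom=B1
  B8: preds {B6,B7}: {B0,B1,B6} ∩ {B0,B1,B7} = {B0,B1}; idom=B1

idom(B7) = B1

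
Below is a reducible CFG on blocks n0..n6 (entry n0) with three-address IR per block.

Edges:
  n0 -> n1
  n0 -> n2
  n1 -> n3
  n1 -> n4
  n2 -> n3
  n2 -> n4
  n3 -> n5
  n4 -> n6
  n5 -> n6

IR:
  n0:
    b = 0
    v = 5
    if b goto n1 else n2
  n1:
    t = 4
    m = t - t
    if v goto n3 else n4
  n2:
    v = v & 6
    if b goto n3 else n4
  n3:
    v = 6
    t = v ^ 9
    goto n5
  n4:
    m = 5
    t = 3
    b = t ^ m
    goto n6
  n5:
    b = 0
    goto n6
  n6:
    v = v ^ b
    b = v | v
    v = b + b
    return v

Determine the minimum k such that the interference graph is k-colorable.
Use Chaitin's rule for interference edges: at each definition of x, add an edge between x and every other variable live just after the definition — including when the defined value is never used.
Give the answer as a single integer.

Answer: 3

Working:
Block summaries:
  n0 def {b,v} use ∅
  n1 def {m,t} use {v}
  n2 def {v} use {b,v}
  n3 def {t,v} use ∅
  n4 def {b,m,t} use ∅
  n5 def {b} use ∅
  n6 def {b,v} use {b,v}

Backward fixpoint:
  n0: in=∅ out={b,v}
  n1: in={v} out={v}
  n2: in={b,v} out={v}
  n3: in=∅ out={v}
  n4: in={v} out={b,v}
  n5: in={v} out={b,v}
  n6: in={b,v} out=∅

Conflict graph:
  b — {v}
  m — {t,v}
  t — {m,v}
  v — {b,m,t}

Chromatic number:
  {m,t,v} pairwise interfere (3-clique) ⇒ χ ≥ 3
  3-colouring: R0={v}  R1={b,m}  R2={t}
  χ = 3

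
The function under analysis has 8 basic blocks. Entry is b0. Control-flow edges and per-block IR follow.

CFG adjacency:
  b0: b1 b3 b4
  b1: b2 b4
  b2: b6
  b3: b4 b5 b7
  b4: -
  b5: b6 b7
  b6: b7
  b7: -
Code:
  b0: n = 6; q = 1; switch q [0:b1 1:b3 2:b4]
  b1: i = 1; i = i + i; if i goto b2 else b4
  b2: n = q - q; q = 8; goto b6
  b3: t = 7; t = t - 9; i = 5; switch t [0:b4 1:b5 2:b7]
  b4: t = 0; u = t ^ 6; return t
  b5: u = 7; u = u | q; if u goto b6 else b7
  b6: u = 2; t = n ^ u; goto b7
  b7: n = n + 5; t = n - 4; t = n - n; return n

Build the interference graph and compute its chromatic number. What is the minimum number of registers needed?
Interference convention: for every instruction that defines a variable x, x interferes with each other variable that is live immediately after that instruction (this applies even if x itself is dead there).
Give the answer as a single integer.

Block summaries:
  b0 def {n,q} use ∅
  b1 def {i} use ∅
  b2 def {n,q} use {q}
  b3 def {i,t} use ∅
  b4 def {t,u} use ∅
  b5 def {u} use {q}
  b6 def {t,u} use {n}
  b7 def {n,t} use {n}

Live sets:
  b0: in=∅ out={n,q}
  b1: in={q} out={q}
  b2: in={q} out={n}
  b3: in={n,q} out={n,q}
  b4: in=∅ out=∅
  b5: in={n,q} out={n}
  b6: in={n} out={n}
  b7: in={n} out=∅

Conflict graph:
  i — {n,q,t}
  n — {i,q,t,u}
  q — {i,n,t,u}
  t — {i,n,q,u}
  u — {n,q,t}

Colouring:
  {i,n,q,t} pairwise interfere (4-clique) ⇒ χ ≥ 4
  4-colouring: c0={n}  c1={q}  c2={t}  c3={i,u}
  χ = 4

Answer: 4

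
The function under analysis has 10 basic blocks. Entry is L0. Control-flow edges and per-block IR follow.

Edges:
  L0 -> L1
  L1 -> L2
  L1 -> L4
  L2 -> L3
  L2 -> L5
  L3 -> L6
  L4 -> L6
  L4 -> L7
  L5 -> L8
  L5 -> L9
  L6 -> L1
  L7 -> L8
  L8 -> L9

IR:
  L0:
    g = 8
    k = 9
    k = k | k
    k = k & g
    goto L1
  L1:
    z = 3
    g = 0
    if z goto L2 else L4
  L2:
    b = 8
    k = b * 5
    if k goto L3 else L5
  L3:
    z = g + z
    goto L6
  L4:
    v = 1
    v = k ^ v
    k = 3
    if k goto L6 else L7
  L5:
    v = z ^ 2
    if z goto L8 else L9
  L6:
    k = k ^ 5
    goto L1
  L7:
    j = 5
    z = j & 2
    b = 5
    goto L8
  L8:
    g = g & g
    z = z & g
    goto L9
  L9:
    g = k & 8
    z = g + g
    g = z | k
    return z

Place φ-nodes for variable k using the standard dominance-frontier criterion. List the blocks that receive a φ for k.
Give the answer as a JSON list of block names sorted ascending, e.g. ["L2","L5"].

idom tree: L1←L0 L2←L1 L3←L2 L4←L1 L5←L2 L6←L1 L7←L4 L8←L1 L9←L1
Join-block Dom:
  L1: preds {L0,L6}: {L0} ∩ {L0,L1,L6} = {L0}; idom=L0
  L6: preds {L3,L4}: {L0,L1,L2,L3} ∩ {L0,L1,L4} = {L0,L1}; idom=L1
  L8: preds {L5,L7}: {L0,L1,L2,L5} ∩ {L0,L1,L4,L7} = {L0,L1}; idom=L1
  L9: preds {L5,L8}: {L0,L1,L2,L5} ∩ {L0,L1,L8} = {L0,L1}; idom=L1

Frontier:
  L1←L0: walk · to L0
  L1←L6: walk L6→L1 to L0
  L6←L3: walk L3→L2 to L1
  L6←L4: walk L4 to L1
  L8←L5: walk L5→L2 to L1
  L8←L7: walk L7→L4 to L1
  L9←L5: walk L5→L2 to L1
  L9←L8: walk L8 to L1
  L0 → ∅
  L1 → {L1}
  L2 → {L6,L8,L9}
  L3 → {L6}
  L4 → {L6,L8}
  L5 → {L8,L9}
  L6 → {L1}
  L7 → {L8}
  L8 → {L9}
  L9 → ∅

φ for k: defs {L0,L2,L4,L6}
  DF⁺ = {L1,L6,L8,L9}

Answer: ["L1", "L6", "L8", "L9"]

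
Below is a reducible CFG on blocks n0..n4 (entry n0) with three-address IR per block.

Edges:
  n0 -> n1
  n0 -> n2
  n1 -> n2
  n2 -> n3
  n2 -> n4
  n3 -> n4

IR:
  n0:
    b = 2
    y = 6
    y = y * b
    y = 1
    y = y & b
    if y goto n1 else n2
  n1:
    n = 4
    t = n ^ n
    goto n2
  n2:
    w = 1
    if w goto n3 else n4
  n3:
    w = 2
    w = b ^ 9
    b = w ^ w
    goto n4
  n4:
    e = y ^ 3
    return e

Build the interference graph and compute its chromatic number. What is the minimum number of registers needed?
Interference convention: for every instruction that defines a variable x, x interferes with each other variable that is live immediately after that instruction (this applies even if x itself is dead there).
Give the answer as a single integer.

Answer: 3

Working:
Block summaries:
  n0: {b,y} / ∅
  n1: {n,t} / ∅
  n2: {w} / ∅
  n3: {b,w} / {b}
  n4: {e} / {y}

Live sets:
  n0: in=∅ out={b,y}
  n1: in={b,y} out={b,y}
  n2: in={b,y} out={b,y}
  n3: in={b,y} out={y}
  n4: in={y} out=∅

Conflict graph:
  b↔{n,t,w,y}
  e↔∅
  n↔{b,y}
  t↔{b,y}
  w↔{b,y}
  y↔{b,n,t,w}

Registers:
  {b,n,y} pairwise interfere (3-clique) ⇒ χ ≥ 3
  assign b→c0 e→c0 n→c2 t→c2 w→c2 y→c1 — no edge inside a register ⇒ χ ≤ 3
  χ = 3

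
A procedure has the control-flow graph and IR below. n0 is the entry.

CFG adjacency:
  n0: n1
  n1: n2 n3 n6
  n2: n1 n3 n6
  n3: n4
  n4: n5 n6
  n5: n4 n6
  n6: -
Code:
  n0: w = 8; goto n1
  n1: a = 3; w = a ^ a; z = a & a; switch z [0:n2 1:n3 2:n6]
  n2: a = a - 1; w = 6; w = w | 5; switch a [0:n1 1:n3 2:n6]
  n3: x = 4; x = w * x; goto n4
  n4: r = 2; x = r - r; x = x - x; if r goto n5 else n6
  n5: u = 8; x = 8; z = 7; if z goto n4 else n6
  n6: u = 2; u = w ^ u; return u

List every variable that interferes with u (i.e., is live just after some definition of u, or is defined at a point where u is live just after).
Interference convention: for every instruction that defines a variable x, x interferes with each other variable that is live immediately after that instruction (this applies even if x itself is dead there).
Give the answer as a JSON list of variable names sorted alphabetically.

Answer: ["w"]

Analysis:
Per-block:
  n0: def={w} ue=∅
  n1: def={a,w,z} ue=∅
  n2: def={a,w} ue={a}
  n3: def={x} ue={w}
  n4: def={r,x} ue=∅
  n5: def={u,x,z} ue=∅
  n6: def={u} ue={w}

Liveness:
  n0 li=∅ lo=∅
  n1 li=∅ lo={a,w}
  n2 li={a} lo={w}
  n3 li={w} lo={w}
  n4 li={w} lo={w}
  n5 li={w} lo={w}
  n6 li={w} lo=∅

Conflict graph:
  a: {w,z}
  r: {w,x}
  u: {w}
  w: {a,r,u,x,z}
  x: {r,w}
  z: {a,w}

N(u) = ["w"]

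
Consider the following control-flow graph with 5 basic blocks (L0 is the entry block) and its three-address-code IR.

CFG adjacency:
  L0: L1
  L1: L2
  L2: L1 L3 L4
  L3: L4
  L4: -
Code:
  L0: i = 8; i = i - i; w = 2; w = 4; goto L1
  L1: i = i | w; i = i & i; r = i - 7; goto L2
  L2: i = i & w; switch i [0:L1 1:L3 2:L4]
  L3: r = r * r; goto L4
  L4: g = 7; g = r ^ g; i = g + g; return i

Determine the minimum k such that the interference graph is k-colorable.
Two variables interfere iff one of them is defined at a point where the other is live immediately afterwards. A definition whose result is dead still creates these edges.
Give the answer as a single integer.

Per-block:
  L0: def={i,w} ue=∅
  L1: def={i,r} ue={i,w}
  L2: def={i} ue={i,w}
  L3: def={r} ue={r}
  L4: def={g,i} ue={r}

Liveness:
  L0: in=∅ out={i,w}
  L1: in={i,w} out={i,r,w}
  L2: in={i,r,w} out={i,r,w}
  L3: in={r} out={r}
  L4: in={r} out=∅

Interference:
  g↔{r}
  i↔{r,w}
  r↔{g,i,w}
  w↔{i,r}

Colouring:
  lower bound: {i,r,w} mutually conflict ⇒ χ ≥ 3
  3-colouring: R0={r}  R1={g,i}  R2={w}
  χ = 3

Answer: 3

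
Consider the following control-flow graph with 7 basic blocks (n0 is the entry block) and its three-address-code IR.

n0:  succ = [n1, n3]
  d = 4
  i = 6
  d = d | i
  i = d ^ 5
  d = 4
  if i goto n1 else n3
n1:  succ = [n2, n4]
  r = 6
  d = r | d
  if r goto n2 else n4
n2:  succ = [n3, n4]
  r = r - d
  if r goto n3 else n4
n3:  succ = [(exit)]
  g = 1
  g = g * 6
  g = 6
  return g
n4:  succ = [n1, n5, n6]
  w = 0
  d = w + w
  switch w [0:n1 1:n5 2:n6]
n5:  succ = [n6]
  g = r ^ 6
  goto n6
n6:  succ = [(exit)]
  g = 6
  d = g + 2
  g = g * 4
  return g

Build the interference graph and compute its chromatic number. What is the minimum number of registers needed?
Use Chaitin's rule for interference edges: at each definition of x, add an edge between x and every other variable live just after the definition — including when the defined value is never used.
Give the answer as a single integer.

def/use:
  n0: {d,i} / ∅
  n1: {d,r} / {d}
  n2: {r} / {d,r}
  n3: {g} / ∅
  n4: {d,w} / ∅
  n5: {g} / {r}
  n6: {d,g} / ∅

Liveness:
  n0: in=∅ out={d}
  n1: in={d} out={d,r}
  n2: in={d,r} out={r}
  n3: in=∅ out=∅
  n4: in={r} out={d,r}
  n5: in={r} out=∅
  n6: in=∅ out=∅

Interference:
  d — {g,i,r,w}
  g — {d}
  i — {d}
  r — {d,w}
  w — {d,r}

Registers:
  clique {d,r,w} ⇒ need ≥ 3
  3-colouring: r0={d}  r1={g,i,r}  r2={w}
  χ = 3

Answer: 3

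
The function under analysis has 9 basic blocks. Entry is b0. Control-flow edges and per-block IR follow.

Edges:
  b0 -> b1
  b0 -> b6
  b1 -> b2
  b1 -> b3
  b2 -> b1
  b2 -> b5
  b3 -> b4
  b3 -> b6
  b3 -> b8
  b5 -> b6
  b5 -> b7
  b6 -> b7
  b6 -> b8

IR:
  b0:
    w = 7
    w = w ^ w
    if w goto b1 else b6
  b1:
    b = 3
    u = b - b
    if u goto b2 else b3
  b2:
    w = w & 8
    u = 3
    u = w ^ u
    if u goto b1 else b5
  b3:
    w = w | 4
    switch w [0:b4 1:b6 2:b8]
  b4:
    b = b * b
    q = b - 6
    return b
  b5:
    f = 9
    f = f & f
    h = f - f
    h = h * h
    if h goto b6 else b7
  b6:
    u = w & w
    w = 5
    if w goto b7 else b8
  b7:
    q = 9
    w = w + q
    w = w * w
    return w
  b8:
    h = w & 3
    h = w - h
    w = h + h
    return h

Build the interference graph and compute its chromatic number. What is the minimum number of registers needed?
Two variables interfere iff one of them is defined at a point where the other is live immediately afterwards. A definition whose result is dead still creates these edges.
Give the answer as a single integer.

def/use:
  b0: {w} / ∅
  b1: {b,u} / ∅
  b2: {u,w} / {w}
  b3: {w} / {w}
  b4: {b,q} / {b}
  b5: {f,h} / ∅
  b6: {u,w} / {w}
  b7: {q,w} / {w}
  b8: {h,w} / {w}

Live sets:
  b0 li=∅ lo={w}
  b1 li={w} lo={b,w}
  b2 li={w} lo={w}
  b3 li={b,w} lo={b,w}
  b4 li={b} lo=∅
  b5 li={w} lo={w}
  b6 li={w} lo={w}
  b7 li={w} lo=∅
  b8 li={w} lo=∅

Conflict graph:
  b↔{q,u,w}
  f↔{w}
  h↔{w}
  q↔{b,w}
  u↔{b,w}
  w↔{b,f,h,q,u}

Colouring:
  {b,q,w} pairwise interfere (3-clique) ⇒ χ ≥ 3
  assign b→c1 f→c1 h→c1 q→c2 u→c2 w→c0 — no edge inside a register ⇒ χ ≤ 3
  χ = 3

Answer: 3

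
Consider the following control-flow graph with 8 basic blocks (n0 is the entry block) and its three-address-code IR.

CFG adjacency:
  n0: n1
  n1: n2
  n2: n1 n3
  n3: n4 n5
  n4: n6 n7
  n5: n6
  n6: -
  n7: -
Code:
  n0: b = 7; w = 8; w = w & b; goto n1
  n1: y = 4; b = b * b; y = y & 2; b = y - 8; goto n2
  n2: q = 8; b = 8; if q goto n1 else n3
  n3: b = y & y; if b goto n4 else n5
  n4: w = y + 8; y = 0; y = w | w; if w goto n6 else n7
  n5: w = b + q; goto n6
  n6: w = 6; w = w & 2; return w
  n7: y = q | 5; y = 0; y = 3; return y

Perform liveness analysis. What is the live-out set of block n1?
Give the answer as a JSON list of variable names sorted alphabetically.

Block summaries:
  n0 def {b,w} use ∅
  n1 def {b,y} use {b}
  n2 def {b,q} use ∅
  n3 def {b} use {y}
  n4 def {w,y} use {y}
  n5 def {w} use {b,q}
  n6 def {w} use ∅
  n7 def {y} use {q}

Liveness:
  live n0: ∅→{b}
  live n1: {b}→{y}
  live n2: {y}→{b,q,y}
  live n3: {q,y}→{b,q,y}
  live n4: {q,y}→{q}
  live n5: {b,q}→∅
  live n6: ∅→∅
  live n7: {q}→∅

live-out(n1) = ["y"]

Answer: ["y"]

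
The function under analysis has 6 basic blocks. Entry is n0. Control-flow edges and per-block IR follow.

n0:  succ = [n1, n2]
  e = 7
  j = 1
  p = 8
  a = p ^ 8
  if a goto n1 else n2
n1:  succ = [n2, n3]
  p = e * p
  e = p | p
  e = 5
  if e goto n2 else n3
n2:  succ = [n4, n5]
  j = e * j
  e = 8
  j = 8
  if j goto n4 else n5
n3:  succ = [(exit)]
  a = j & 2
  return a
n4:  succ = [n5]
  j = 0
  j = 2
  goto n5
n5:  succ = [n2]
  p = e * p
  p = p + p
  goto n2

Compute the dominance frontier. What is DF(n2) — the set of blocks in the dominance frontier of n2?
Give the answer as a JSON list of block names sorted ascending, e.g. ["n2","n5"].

idom tree: n1←n0 n2←n0 n3←n1 n4←n2 n5←n2
Dom at joins:
  n2: preds {n0,n1,n5}: {n0} ∩ {n0,n1} ∩ {n0,n2,n5} = {n0}; idom=n0
  n5: preds {n2,n4}: {n0,n2} ∩ {n0,n2,n4} = {n0,n2}; idom=n2

DF derivation:
  join n2 pred n0: · stop@n0
  join n2 pred n1: n1 stop@n0
  join n2 pred n5: n5→n2 stop@n0
  join n5 pred n2: · stop@n2
  join n5 pred n4: n4 stop@n2
  n0: DF=∅
  n1: DF={n2}
  n2: DF={n2}
  n3: DF=∅
  n4: DF={n5}
  n5: DF={n2}

DF(n2) = ["n2"]

Answer: ["n2"]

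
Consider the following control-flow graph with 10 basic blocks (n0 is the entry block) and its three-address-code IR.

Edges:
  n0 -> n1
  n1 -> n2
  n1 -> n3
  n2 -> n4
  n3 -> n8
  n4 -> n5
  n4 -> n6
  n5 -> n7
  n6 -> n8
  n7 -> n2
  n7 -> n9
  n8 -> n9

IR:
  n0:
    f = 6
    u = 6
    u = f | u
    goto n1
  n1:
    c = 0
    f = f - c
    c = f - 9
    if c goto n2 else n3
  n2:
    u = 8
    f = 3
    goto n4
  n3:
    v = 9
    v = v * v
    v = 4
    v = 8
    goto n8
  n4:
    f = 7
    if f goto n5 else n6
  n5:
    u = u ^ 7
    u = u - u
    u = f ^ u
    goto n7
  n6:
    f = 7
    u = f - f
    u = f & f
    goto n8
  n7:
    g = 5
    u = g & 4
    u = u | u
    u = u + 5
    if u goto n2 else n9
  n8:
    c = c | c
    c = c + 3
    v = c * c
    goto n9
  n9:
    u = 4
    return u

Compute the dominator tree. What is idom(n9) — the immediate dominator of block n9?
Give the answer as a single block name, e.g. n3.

idom tree: n1←n0 n2←n1 n3←n1 n4←n2 n5←n4 n6←n4 n7←n5 n8←n1 n9←n1
Dom∩ at merges:
  n2: preds {n1,n7}: {n0,n1} ∩ {n0,n1,n2,n4,n5,n7} = {n0,n1}; idom=n1
  n8: preds {n3,n6}: {n0,n1,n3} ∩ {n0,n1,n2,n4,n6} = {n0,n1}; idom=n1
  n9: preds {n7,n8}: {n0,n1,n2,n4,n5,n7} ∩ {n0,n1,n8} = {n0,n1}; idom=n1

idom(n9) = n1

Answer: n1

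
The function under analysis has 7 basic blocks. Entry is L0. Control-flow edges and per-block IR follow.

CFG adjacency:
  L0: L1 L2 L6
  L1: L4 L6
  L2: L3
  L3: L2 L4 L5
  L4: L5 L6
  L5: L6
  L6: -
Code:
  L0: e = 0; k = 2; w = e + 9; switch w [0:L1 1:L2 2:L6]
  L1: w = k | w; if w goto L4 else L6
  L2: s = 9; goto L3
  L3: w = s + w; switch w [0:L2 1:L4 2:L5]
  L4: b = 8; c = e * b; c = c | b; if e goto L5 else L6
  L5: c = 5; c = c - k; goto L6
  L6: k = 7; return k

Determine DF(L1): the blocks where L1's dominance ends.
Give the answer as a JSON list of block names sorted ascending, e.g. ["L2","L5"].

idom tree: L1←L0 L2←L0 L3←L2 L4←L0 L5←L0 L6←L0
Join-block Dom:
  L2: preds {L0,L3}: {L0} ∩ {L0,L2,L3} = {L0}; idom=L0
  L4: preds {L1,L3}: {L0,L1} ∩ {L0,L2,L3} = {L0}; idom=L0
  L5: preds {L3,L4}: {L0,L2,L3} ∩ {L0,L4} = {L0}; idom=L0
  L6: preds {L0,L1,L4,L5}: {L0} ∩ {L0,L1} ∩ {L0,L4} ∩ {L0,L5} = {L0}; idom=L0

DF derivation:
  L2←L0: walk · to L0
  L2←L3: walk L3→L2 to L0
  L4←L1: walk L1 to L0
  L4←L3: walk L3→L2 to L0
  L5←L3: walk L3→L2 to L0
  L5←L4: walk L4 to L0
  L6←L0: walk · to L0
  L6←L1: walk L1 to L0
  L6←L4: walk L4 to L0
  L6←L5: walk L5 to L0
  DF(L0)=∅
  DF(L1)={L4,L6}
  DF(L2)={L2,L4,L5}
  DF(L3)={L2,L4,L5}
  DF(L4)={L5,L6}
  DF(L5)={L6}
  DF(L6)=∅

DF(L1) = ["L4", "L6"]

Answer: ["L4", "L6"]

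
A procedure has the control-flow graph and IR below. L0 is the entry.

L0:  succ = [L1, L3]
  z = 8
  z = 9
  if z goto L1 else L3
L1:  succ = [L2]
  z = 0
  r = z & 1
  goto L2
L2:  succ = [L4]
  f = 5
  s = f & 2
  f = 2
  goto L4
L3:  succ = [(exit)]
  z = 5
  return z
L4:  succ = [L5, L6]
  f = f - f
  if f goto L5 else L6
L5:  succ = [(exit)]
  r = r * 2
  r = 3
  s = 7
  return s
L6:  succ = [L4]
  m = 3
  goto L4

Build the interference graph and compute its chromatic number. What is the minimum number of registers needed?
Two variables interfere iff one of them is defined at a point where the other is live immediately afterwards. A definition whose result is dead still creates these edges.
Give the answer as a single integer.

Answer: 3

Derivation:
Block summaries:
  L0: {z} / ∅
  L1: {r,z} / ∅
  L2: {f,s} / ∅
  L3: {z} / ∅
  L4: {f} / {f}
  L5: {r,s} / {r}
  L6: {m} / ∅

Live sets:
  live L0: ∅→∅
  live L1: ∅→{r}
  live L2: {r}→{f,r}
  live L3: ∅→∅
  live L4: {f,r}→{f,r}
  live L5: {r}→∅
  live L6: {f,r}→{f,r}

Conflict graph:
  f: {m,r}
  m: {f,r}
  r: {f,m,s}
  s: {r}
  z: ∅

Colouring:
  clique {f,m,r} ⇒ need ≥ 3
  assign f→R1 m→R2 r→R0 s→R1 z→R0 — no edge inside a register ⇒ χ ≤ 3
  χ = 3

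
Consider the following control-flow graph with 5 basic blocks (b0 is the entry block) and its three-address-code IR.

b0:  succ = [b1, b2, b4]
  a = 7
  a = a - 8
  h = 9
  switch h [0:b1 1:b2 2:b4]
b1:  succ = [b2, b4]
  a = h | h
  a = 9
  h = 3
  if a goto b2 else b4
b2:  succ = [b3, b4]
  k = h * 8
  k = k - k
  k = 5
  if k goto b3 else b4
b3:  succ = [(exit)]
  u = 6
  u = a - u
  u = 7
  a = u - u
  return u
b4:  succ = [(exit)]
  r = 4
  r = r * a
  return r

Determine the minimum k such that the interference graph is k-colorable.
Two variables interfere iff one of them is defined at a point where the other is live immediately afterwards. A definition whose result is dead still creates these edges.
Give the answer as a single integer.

Block summaries:
  b0: def={a,h} ue=∅
  b1: def={a,h} ue={h}
  b2: def={k} ue={h}
  b3: def={a,u} ue={a}
  b4: def={r} ue={a}

Liveness:
  b0 li=∅ lo={a,h}
  b1 li={h} lo={a,h}
  b2 li={a,h} lo={a}
  b3 li={a} lo=∅
  b4 li={a} lo=∅

Conflict graph:
  a: {h,k,r,u}
  h: {a}
  k: {a}
  r: {a}
  u: {a}

Registers:
  {a,h} pairwise interfere (2-clique) ⇒ χ ≥ 2
  assign a→c0 h→c1 k→c1 r→c1 u→c1 — no edge inside a register ⇒ χ ≤ 2
  χ = 2

Answer: 2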